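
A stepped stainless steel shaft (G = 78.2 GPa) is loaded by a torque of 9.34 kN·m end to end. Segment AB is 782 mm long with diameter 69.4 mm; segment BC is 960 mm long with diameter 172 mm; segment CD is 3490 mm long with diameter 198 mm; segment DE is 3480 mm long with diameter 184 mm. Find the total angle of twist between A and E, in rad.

J_AB = π(0.0694)⁴/32 = 2.28×10^-6 m⁴; J_BC = π(0.172)⁴/32 = 8.59×10^-5 m⁴; J_CD = π(0.198)⁴/32 = 1.51×10^-4 m⁴; J_DE = π(0.184)⁴/32 = 1.13×10^-4 m⁴.
θ = (T/G)·Σ L_i/J_i = (9340/78.2×10⁹)·(0.782/2.28×10^-6 + 0.960/8.59×10^-5 + 3.49/1.51×10^-4 + 3.48/1.13×10^-4) = 0.04880 rad.

0.0488 rad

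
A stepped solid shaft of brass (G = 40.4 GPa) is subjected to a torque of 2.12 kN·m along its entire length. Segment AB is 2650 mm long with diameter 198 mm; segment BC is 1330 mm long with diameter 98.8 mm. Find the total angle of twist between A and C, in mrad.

J_AB = π(0.198)⁴/32 = 1.51×10^-4 m⁴; J_BC = π(0.0988)⁴/32 = 9.35×10^-6 m⁴.
θ = (T/G)·Σ L_i/J_i = (2120/40.4×10⁹)·(2.65/1.51×10^-4 + 1.33/9.35×10^-6) = 8.382×10^-3 rad.

8.38 mrad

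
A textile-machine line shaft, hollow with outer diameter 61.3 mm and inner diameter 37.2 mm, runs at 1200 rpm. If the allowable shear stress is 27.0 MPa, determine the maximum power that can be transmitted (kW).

133 kW

J = π(d_o⁴ − d_i⁴)/32 = π(0.0613⁴ − 0.0372⁴)/32 = 1.198×10^-6 m⁴.
T_max = τ_allow·J/r = 2.70×10^7 × 1.198×10^-6 / 0.0307 = 1056 N·m.
ω = 2π·1200/60 = 125.7 rad/s, so P_max = T_max·ω = 1.326×10^5 W.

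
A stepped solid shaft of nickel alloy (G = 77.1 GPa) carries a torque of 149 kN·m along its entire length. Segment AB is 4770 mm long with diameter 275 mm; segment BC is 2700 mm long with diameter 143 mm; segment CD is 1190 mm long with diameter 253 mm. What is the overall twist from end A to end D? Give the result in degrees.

8.55°

J_AB = π(0.275)⁴/32 = 5.61×10^-4 m⁴; J_BC = π(0.143)⁴/32 = 4.11×10^-5 m⁴; J_CD = π(0.253)⁴/32 = 4.02×10^-4 m⁴.
θ = (T/G)·Σ L_i/J_i = (149000/77.1×10⁹)·(4.77/5.61×10^-4 + 2.70/4.11×10^-5 + 1.19/4.02×10^-4) = 0.1492 rad.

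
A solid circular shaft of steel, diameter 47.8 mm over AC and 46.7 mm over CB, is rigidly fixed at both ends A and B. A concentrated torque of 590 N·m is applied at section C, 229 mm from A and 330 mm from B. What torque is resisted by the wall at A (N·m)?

Compatibility: T_A·a/J_AC = T_B·b/J_CB with T_A + T_B = T₀.
J_AC = 5.13×10^-7 m⁴, J_CB = 4.67×10^-7 m⁴, so T_A = T₀·(J_AC/a)/((J_AC/a)+(J_CB/b)) = 361.5 N·m, T_B = 228.5 N·m.

361 N·m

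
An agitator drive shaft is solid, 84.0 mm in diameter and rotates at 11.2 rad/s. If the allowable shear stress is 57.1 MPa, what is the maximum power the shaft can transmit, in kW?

J = πd⁴/32 = π(0.0840)⁴/32 = 4.888×10^-6 m⁴.
T_max = τ_allow·J/r = 5.71×10^7 × 4.888×10^-6 / 0.0420 = 6645 N·m.
ω = 11.2 rad/s, so P_max = T_max·ω = 7.443×10^4 W.

74.4 kW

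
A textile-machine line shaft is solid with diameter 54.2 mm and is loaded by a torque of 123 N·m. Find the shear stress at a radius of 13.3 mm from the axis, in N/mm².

J = πd⁴/32 = π(0.0542)⁴/32 = 8.472×10^-7 m⁴.
Shear stress varies linearly with radius: τ = T·r/J = 123.0 × 0.0133 / 8.472×10^-7 = 1.931×10^6 Pa.

1.93 N/mm²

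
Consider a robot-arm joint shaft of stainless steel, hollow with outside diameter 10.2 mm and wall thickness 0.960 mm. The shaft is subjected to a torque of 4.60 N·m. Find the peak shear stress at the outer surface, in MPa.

J = π(d_o⁴ − d_i⁴)/32 = π(0.0102⁴ − 0.00828⁴)/32 = 6.012×10^-10 m⁴.
τ_max = T·r/J = 4.600 × 0.00510 / 6.012×10^-10 = 3.902×10^7 Pa.

39.0 MPa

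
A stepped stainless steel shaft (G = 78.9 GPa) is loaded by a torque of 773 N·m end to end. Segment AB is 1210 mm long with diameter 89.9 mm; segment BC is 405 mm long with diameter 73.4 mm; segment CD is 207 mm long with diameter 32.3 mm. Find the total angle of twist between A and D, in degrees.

J_AB = π(0.0899)⁴/32 = 6.41×10^-6 m⁴; J_BC = π(0.0734)⁴/32 = 2.85×10^-6 m⁴; J_CD = π(0.0323)⁴/32 = 1.07×10^-7 m⁴.
θ = (T/G)·Σ L_i/J_i = (773.0/78.9×10⁹)·(1.21/6.41×10^-6 + 0.405/2.85×10^-6 + 0.207/1.07×10^-7) = 0.02222 rad.

1.27°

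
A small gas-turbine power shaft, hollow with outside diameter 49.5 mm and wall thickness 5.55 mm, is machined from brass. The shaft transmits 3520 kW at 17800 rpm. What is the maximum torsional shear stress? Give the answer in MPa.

ω = 2π·17800/60 = 1864 rad/s, so T = P/ω = 3520×10³ / 1864 = 1888 N·m.
J = π(d_o⁴ − d_i⁴)/32 = π(0.0495⁴ − 0.0384⁴)/32 = 3.760×10^-7 m⁴.
τ_max = T·r/J = 1888 × 0.0248 / 3.760×10^-7 = 1.243×10^8 Pa.

124 MPa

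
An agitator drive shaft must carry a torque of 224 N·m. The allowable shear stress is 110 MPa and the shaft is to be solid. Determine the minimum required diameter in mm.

21.8 mm

For a solid shaft τ_max = 16T/(πd³), so d = (16T/(π τ_allow))^(1/3) = (16·224.0/(π·1.10×10^8))^(1/3) = 0.02181 m.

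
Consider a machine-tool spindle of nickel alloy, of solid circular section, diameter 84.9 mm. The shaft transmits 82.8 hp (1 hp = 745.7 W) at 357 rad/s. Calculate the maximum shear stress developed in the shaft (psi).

ω = 357 rad/s, so T = P/ω = 82.8×745.7 / 357.0 = 173.0 N·m.
J = πd⁴/32 = π(0.0849)⁴/32 = 5.101×10^-6 m⁴.
τ_max = T·r/J = 173.0 × 0.0425 / 5.101×10^-6 = 1.439×10^6 Pa.

209 psi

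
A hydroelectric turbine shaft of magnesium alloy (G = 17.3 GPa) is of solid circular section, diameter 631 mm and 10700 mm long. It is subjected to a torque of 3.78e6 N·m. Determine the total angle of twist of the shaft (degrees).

8.61°

J = πd⁴/32 = π(0.631)⁴/32 = 0.01556 m⁴.
θ = T·L/(G·J) = 3.780e6 × 10.7 / (17.3×10⁹ × 0.01556) = 0.1502 rad.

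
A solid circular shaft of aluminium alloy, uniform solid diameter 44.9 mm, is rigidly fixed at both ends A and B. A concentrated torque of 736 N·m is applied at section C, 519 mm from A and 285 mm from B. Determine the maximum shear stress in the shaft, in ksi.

3.88 ksi

With uniform GJ and both ends fixed, compatibility θ_AC = θ_CB gives T_A·a = T_B·b, together with T_A + T_B = T₀.
T_A = T₀·b/(a+b) = 736.0·285/804.0 = 260.9 N·m; T_B = 475.1 N·m.
τ in each portion: τ_AC = 1.47×10^7 Pa, τ_CB = 2.67×10^7 Pa; maximum is in CB.
τ_max = T_CB·r/J = 475.1·0.0224/3.99×10^-7 = 2.673×10^7 Pa.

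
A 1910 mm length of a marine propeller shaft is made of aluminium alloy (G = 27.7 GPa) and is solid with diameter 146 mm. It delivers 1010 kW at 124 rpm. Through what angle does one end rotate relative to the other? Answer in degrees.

6.89°

ω = 2π·124/60 = 12.99 rad/s, so T = P/ω = 1010×10³ / 12.99 = 77780 N·m.
J = πd⁴/32 = π(0.146)⁴/32 = 4.461×10^-5 m⁴.
θ = T·L/(G·J) = 77780 × 1.91 / (27.7×10⁹ × 4.461×10^-5) = 0.1202 rad.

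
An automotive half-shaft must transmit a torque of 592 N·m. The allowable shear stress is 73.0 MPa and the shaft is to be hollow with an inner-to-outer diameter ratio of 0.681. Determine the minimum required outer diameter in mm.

For a hollow shaft with d_i/d_o = 0.681: τ_max = 16T/(π d_o³ (1−k⁴)), so d_o = [16T/(π τ_allow (1−k⁴))]^(1/3) = [16·592.0/(π·7.30×10^7·0.7849)]^(1/3) = 0.03747 m.

37.5 mm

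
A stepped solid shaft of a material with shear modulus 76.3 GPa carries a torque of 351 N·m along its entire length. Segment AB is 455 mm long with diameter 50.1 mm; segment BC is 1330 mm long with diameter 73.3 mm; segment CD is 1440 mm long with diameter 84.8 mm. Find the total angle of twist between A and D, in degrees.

J_AB = π(0.0501)⁴/32 = 6.19×10^-7 m⁴; J_BC = π(0.0733)⁴/32 = 2.83×10^-6 m⁴; J_CD = π(0.0848)⁴/32 = 5.08×10^-6 m⁴.
θ = (T/G)·Σ L_i/J_i = (351.0/76.3×10⁹)·(0.455/6.19×10^-7 + 1.33/2.83×10^-6 + 1.44/5.08×10^-6) = 6.848×10^-3 rad.

0.392°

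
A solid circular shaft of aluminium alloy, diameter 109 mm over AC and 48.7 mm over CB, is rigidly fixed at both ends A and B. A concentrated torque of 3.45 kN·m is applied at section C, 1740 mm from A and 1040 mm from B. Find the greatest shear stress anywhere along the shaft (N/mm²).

Compatibility: T_A·a/J_AC = T_B·b/J_CB with T_A + T_B = T₀.
J_AC = 1.39×10^-5 m⁴, J_CB = 5.52×10^-7 m⁴, so T_A = T₀·(J_AC/a)/((J_AC/a)+(J_CB/b)) = 3234 N·m, T_B = 215.6 N·m.
τ in each portion: τ_AC = 1.27×10^7 Pa, τ_CB = 9.51×10^6 Pa; maximum is in AC.
τ_max = T_AC·r/J = 3234·0.0545/1.39×10^-5 = 1.272×10^7 Pa.

12.7 N/mm²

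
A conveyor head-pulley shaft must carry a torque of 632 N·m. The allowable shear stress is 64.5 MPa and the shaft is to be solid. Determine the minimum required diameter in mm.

For a solid shaft τ_max = 16T/(πd³), so d = (16T/(π τ_allow))^(1/3) = (16·632.0/(π·6.45×10^7))^(1/3) = 0.03682 m.

36.8 mm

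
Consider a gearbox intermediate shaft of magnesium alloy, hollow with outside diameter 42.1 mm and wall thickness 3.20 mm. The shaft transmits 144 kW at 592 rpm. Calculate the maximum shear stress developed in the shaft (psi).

47600 psi

ω = 2π·592/60 = 61.99 rad/s, so T = P/ω = 144×10³ / 61.99 = 2323 N·m.
J = π(d_o⁴ − d_i⁴)/32 = π(0.0421⁴ − 0.0357⁴)/32 = 1.489×10^-7 m⁴.
τ_max = T·r/J = 2323 × 0.0210 / 1.489×10^-7 = 3.283×10^8 Pa.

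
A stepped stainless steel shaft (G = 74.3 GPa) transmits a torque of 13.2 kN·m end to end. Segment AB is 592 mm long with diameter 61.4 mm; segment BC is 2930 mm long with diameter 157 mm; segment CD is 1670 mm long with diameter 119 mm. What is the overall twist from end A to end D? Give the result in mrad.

99.2 mrad

J_AB = π(0.0614)⁴/32 = 1.40×10^-6 m⁴; J_BC = π(0.157)⁴/32 = 5.96×10^-5 m⁴; J_CD = π(0.119)⁴/32 = 1.97×10^-5 m⁴.
θ = (T/G)·Σ L_i/J_i = (13200/74.3×10⁹)·(0.592/1.40×10^-6 + 2.93/5.96×10^-5 + 1.67/1.97×10^-5) = 0.09917 rad.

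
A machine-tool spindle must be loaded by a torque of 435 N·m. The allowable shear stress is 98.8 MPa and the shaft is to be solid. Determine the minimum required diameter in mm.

28.2 mm

For a solid shaft τ_max = 16T/(πd³), so d = (16T/(π τ_allow))^(1/3) = (16·435.0/(π·9.88×10^7))^(1/3) = 0.02820 m.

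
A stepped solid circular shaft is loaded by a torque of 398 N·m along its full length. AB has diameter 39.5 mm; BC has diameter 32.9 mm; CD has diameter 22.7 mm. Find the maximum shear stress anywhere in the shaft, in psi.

25100 psi

Under the same torque, τ_max = 16T/(πd³) is largest where d is smallest — segment CD (d = 22.7 mm).
τ_max = 16·398.0/(π·(0.0227)³) = 1.733×10^8 Pa.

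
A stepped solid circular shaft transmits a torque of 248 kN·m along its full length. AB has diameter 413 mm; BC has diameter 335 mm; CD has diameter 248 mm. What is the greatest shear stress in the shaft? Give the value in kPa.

82800 kPa

Under the same torque, τ_max = 16T/(πd³) is largest where d is smallest — segment CD (d = 248 mm).
τ_max = 16·248000/(π·(0.248)³) = 8.281×10^7 Pa.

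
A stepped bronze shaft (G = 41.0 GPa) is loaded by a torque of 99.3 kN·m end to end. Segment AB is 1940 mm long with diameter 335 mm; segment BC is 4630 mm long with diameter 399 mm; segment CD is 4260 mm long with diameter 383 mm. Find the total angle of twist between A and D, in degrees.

0.756°

J_AB = π(0.335)⁴/32 = 1.24×10^-3 m⁴; J_BC = π(0.399)⁴/32 = 2.49×10^-3 m⁴; J_CD = π(0.383)⁴/32 = 2.11×10^-3 m⁴.
θ = (T/G)·Σ L_i/J_i = (99300/41.0×10⁹)·(1.94/1.24×10^-3 + 4.63/2.49×10^-3 + 4.26/2.11×10^-3) = 0.01319 rad.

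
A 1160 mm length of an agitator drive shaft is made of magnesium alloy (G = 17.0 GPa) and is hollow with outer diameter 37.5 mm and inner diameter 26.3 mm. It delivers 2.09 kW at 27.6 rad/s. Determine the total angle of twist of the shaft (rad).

0.0351 rad

ω = 27.6 rad/s, so T = P/ω = 2.09×10³ / 27.60 = 75.72 N·m.
J = π(d_o⁴ − d_i⁴)/32 = π(0.0375⁴ − 0.0263⁴)/32 = 1.472×10^-7 m⁴.
θ = T·L/(G·J) = 75.72 × 1.16 / (17.0×10⁹ × 1.472×10^-7) = 0.03511 rad.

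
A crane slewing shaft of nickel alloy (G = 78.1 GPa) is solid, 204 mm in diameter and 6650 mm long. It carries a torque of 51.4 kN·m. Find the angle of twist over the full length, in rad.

0.0257 rad

J = πd⁴/32 = π(0.204)⁴/32 = 1.700×10^-4 m⁴.
θ = T·L/(G·J) = 51400 × 6.65 / (78.1×10⁹ × 1.700×10^-4) = 0.02574 rad.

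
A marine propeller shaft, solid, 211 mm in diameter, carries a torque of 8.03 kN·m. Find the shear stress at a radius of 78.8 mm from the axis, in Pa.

3.25e6 Pa

J = πd⁴/32 = π(0.211)⁴/32 = 1.946×10^-4 m⁴.
Shear stress varies linearly with radius: τ = T·r/J = 8030 × 0.0788 / 1.946×10^-4 = 3.252×10^6 Pa.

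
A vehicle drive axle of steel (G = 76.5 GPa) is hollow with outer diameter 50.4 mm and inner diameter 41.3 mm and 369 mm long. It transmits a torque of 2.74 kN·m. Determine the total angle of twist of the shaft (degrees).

2.18°

J = π(d_o⁴ − d_i⁴)/32 = π(0.0504⁴ − 0.0413⁴)/32 = 3.478×10^-7 m⁴.
θ = T·L/(G·J) = 2740 × 0.369 / (76.5×10⁹ × 3.478×10^-7) = 0.03800 rad.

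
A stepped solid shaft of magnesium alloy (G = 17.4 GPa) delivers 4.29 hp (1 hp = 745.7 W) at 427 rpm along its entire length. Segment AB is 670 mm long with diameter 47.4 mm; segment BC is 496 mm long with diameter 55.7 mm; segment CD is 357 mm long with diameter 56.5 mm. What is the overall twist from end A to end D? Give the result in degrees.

0.526°

ω = 2π·427/60 = 44.72 rad/s, so T = P/ω = 4.29×745.7 / 44.72 = 71.54 N·m.
J_AB = π(0.0474)⁴/32 = 4.96×10^-7 m⁴; J_BC = π(0.0557)⁴/32 = 9.45×10^-7 m⁴; J_CD = π(0.0565)⁴/32 = 1.00×10^-6 m⁴.
θ = (T/G)·Σ L_i/J_i = (71.54/17.4×10⁹)·(0.670/4.96×10^-7 + 0.496/9.45×10^-7 + 0.357/1.00×10^-6) = 9.184×10^-3 rad.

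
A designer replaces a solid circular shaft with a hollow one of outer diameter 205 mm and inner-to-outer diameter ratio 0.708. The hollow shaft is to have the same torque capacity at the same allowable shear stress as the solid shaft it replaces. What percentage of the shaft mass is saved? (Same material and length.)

39.5 %

Equal τ_max and T ⇒ the solid shaft needs d_s³ = d_o³(1−k⁴), so d_s = 205·(1−0.708⁴)^(1/3) = 186.2 mm.
Area ratio A_h/A_s = d_o²(1−k²)/d_s² = (1−k²)/(1−k⁴)^(2/3) = 0.6049.
Mass saving = 1 − 0.6049 = 39.5 %.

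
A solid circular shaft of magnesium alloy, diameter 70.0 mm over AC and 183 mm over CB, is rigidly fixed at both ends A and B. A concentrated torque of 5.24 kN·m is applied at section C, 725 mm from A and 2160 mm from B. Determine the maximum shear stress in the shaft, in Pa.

4.67e6 Pa

Compatibility: T_A·a/J_AC = T_B·b/J_CB with T_A + T_B = T₀.
J_AC = 2.36×10^-6 m⁴, J_CB = 1.10×10^-4 m⁴, so T_A = T₀·(J_AC/a)/((J_AC/a)+(J_CB/b)) = 314.2 N·m, T_B = 4926 N·m.
τ in each portion: τ_AC = 4.67×10^6 Pa, τ_CB = 4.09×10^6 Pa; maximum is in AC.
τ_max = T_AC·r/J = 314.2·0.0350/2.36×10^-6 = 4.665×10^6 Pa.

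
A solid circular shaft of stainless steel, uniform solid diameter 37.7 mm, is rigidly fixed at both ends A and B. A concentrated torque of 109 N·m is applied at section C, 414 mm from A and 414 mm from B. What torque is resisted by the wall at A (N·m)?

With uniform GJ and both ends fixed, compatibility θ_AC = θ_CB gives T_A·a = T_B·b, together with T_A + T_B = T₀.
T_A = T₀·b/(a+b) = 109.0·414/828.0 = 54.50 N·m; T_B = 54.50 N·m.

54.5 N·m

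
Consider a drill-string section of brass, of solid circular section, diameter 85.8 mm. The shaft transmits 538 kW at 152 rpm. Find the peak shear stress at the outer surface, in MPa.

273 MPa

ω = 2π·152/60 = 15.92 rad/s, so T = P/ω = 538×10³ / 15.92 = 33800 N·m.
J = πd⁴/32 = π(0.0858)⁴/32 = 5.320×10^-6 m⁴.
τ_max = T·r/J = 33800 × 0.0429 / 5.320×10^-6 = 2.725×10^8 Pa.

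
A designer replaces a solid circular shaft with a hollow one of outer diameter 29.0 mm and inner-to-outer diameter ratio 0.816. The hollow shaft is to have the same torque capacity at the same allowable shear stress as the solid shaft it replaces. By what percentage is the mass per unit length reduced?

50.6 %

Equal τ_max and T ⇒ the solid shaft needs d_s³ = d_o³(1−k⁴), so d_s = 29.0·(1−0.816⁴)^(1/3) = 23.86 mm.
Area ratio A_h/A_s = d_o²(1−k²)/d_s² = (1−k²)/(1−k⁴)^(2/3) = 0.4938.
Mass saving = 1 − 0.4938 = 50.6 %.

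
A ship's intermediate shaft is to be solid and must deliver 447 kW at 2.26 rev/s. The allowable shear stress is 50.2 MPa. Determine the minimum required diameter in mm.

147 mm

ω = 2π·2.26 = 14.20 rad/s, so T = P/ω = 447×10³ / 14.20 = 31480 N·m.
For a solid shaft τ_max = 16T/(πd³), so d = (16T/(π τ_allow))^(1/3) = (16·31480/(π·5.02×10^7))^(1/3) = 0.1473 m.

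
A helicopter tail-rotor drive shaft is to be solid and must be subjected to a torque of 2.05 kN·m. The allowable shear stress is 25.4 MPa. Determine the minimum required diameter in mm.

For a solid shaft τ_max = 16T/(πd³), so d = (16T/(π τ_allow))^(1/3) = (16·2050/(π·2.54×10^7))^(1/3) = 0.07435 m.

74.4 mm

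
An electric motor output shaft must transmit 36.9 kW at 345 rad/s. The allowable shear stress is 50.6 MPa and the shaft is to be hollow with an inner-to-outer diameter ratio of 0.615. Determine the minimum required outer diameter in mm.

ω = 345 rad/s, so T = P/ω = 36.9×10³ / 345.0 = 107.0 N·m.
For a hollow shaft with d_i/d_o = 0.615: τ_max = 16T/(π d_o³ (1−k⁴)), so d_o = [16T/(π τ_allow (1−k⁴))]^(1/3) = [16·107.0/(π·5.06×10^7·0.8569)]^(1/3) = 0.02325 m.

23.2 mm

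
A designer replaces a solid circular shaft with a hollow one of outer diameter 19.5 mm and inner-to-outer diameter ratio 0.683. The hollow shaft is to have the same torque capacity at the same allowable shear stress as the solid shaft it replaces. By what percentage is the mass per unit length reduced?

Equal τ_max and T ⇒ the solid shaft needs d_s³ = d_o³(1−k⁴), so d_s = 19.5·(1−0.683⁴)^(1/3) = 17.97 mm.
Area ratio A_h/A_s = d_o²(1−k²)/d_s² = (1−k²)/(1−k⁴)^(2/3) = 0.6283.
Mass saving = 1 − 0.6283 = 37.2 %.

37.2 %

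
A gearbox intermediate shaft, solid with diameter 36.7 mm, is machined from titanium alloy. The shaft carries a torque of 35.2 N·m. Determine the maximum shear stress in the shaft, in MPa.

3.63 MPa

J = πd⁴/32 = π(0.0367)⁴/32 = 1.781×10^-7 m⁴.
τ_max = T·r/J = 35.20 × 0.0184 / 1.781×10^-7 = 3.627×10^6 Pa.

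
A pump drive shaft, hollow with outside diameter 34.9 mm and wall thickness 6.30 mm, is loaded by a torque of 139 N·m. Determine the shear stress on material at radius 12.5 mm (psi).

J = π(d_o⁴ − d_i⁴)/32 = π(0.0349⁴ − 0.0223⁴)/32 = 1.214×10^-7 m⁴.
Shear stress varies linearly with radius: τ = T·r/J = 139.0 × 0.0125 / 1.214×10^-7 = 1.432×10^7 Pa.

2080 psi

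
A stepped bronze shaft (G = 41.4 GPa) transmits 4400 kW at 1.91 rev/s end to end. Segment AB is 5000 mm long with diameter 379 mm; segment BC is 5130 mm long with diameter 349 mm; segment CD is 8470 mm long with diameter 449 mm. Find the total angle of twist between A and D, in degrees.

ω = 2π·1.91 = 12.00 rad/s, so T = P/ω = 4400×10³ / 12.00 = 366600 N·m.
J_AB = π(0.379)⁴/32 = 2.03×10^-3 m⁴; J_BC = π(0.349)⁴/32 = 1.46×10^-3 m⁴; J_CD = π(0.449)⁴/32 = 3.99×10^-3 m⁴.
θ = (T/G)·Σ L_i/J_i = (366600/41.4×10⁹)·(5.00/2.03×10^-3 + 5.13/1.46×10^-3 + 8.47/3.99×10^-3) = 0.07185 rad.

4.12°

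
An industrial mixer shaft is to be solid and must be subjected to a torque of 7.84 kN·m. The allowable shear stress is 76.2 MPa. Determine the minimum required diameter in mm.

For a solid shaft τ_max = 16T/(πd³), so d = (16T/(π τ_allow))^(1/3) = (16·7840/(π·7.62×10^7))^(1/3) = 0.08062 m.

80.6 mm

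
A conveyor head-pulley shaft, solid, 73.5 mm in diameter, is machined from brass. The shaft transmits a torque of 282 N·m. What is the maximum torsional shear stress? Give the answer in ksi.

0.525 ksi

J = πd⁴/32 = π(0.0735)⁴/32 = 2.865×10^-6 m⁴.
τ_max = T·r/J = 282.0 × 0.0367 / 2.865×10^-6 = 3.617×10^6 Pa.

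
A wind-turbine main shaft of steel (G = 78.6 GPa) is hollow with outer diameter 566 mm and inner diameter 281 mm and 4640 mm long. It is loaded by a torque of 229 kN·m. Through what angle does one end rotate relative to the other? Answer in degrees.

J = π(d_o⁴ − d_i⁴)/32 = π(0.566⁴ − 0.281⁴)/32 = 9.463×10^-3 m⁴.
θ = T·L/(G·J) = 229000 × 4.64 / (78.6×10⁹ × 9.463×10^-3) = 1.429×10^-3 rad.

0.0818°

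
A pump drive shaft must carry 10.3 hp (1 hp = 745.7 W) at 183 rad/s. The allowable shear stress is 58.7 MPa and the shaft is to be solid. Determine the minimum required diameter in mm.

15.4 mm

ω = 183 rad/s, so T = P/ω = 10.3×745.7 / 183.0 = 41.97 N·m.
For a solid shaft τ_max = 16T/(πd³), so d = (16T/(π τ_allow))^(1/3) = (16·41.97/(π·5.87×10^7))^(1/3) = 0.01538 m.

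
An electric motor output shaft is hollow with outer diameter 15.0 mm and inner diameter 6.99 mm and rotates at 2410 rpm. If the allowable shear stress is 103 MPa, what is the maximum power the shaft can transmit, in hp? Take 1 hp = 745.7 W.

22.0 hp

J = π(d_o⁴ − d_i⁴)/32 = π(0.0150⁴ − 0.00699⁴)/32 = 4.736×10^-9 m⁴.
T_max = τ_allow·J/r = 1.03×10^8 × 4.736×10^-9 / 0.00750 = 65.04 N·m.
ω = 2π·2410/60 = 252.4 rad/s, so P_max = T_max·ω = 1.641×10^4 W.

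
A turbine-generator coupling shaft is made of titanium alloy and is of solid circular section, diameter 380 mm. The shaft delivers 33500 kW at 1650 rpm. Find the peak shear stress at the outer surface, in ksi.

ω = 2π·1650/60 = 172.8 rad/s, so T = P/ω = 33500×10³ / 172.8 = 193900 N·m.
J = πd⁴/32 = π(0.380)⁴/32 = 2.047×10^-3 m⁴.
τ_max = T·r/J = 193900 × 0.190 / 2.047×10^-3 = 1.799×10^7 Pa.

2.61 ksi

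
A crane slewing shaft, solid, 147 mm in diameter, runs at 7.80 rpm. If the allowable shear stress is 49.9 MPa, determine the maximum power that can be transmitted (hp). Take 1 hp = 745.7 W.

J = πd⁴/32 = π(0.147)⁴/32 = 4.584×10^-5 m⁴.
T_max = τ_allow·J/r = 4.99×10^7 × 4.584×10^-5 / 0.0735 = 31120 N·m.
ω = 2π·7.80/60 = 0.8168 rad/s, so P_max = T_max·ω = 2.542×10^4 W.

34.1 hp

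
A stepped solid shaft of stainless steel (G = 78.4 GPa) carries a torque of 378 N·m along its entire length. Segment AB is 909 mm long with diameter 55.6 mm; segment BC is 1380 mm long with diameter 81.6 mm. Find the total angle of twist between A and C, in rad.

J_AB = π(0.0556)⁴/32 = 9.38×10^-7 m⁴; J_BC = π(0.0816)⁴/32 = 4.35×10^-6 m⁴.
θ = (T/G)·Σ L_i/J_i = (378.0/78.4×10⁹)·(0.909/9.38×10^-7 + 1.38/4.35×10^-6) = 6.200×10^-3 rad.

0.00620 rad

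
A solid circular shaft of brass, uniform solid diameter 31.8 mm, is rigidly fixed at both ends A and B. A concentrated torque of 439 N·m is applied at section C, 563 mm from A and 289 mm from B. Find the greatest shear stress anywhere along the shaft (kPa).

With uniform GJ and both ends fixed, compatibility θ_AC = θ_CB gives T_A·a = T_B·b, together with T_A + T_B = T₀.
T_A = T₀·b/(a+b) = 439.0·289/852.0 = 148.9 N·m; T_B = 290.1 N·m.
τ in each portion: τ_AC = 2.36×10^7 Pa, τ_CB = 4.59×10^7 Pa; maximum is in CB.
τ_max = T_CB·r/J = 290.1·0.0159/1.00×10^-7 = 4.594×10^7 Pa.

45900 kPa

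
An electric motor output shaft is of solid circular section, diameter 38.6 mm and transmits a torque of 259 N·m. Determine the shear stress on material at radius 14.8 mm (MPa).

17.6 MPa

J = πd⁴/32 = π(0.0386)⁴/32 = 2.179×10^-7 m⁴.
Shear stress varies linearly with radius: τ = T·r/J = 259.0 × 0.0148 / 2.179×10^-7 = 1.759×10^7 Pa.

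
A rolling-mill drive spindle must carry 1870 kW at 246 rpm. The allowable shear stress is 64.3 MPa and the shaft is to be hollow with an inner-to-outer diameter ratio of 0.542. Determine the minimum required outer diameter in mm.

ω = 2π·246/60 = 25.76 rad/s, so T = P/ω = 1870×10³ / 25.76 = 72590 N·m.
For a hollow shaft with d_i/d_o = 0.542: τ_max = 16T/(π d_o³ (1−k⁴)), so d_o = [16T/(π τ_allow (1−k⁴))]^(1/3) = [16·72590/(π·6.43×10^7·0.9137)]^(1/3) = 0.1846 m.

185 mm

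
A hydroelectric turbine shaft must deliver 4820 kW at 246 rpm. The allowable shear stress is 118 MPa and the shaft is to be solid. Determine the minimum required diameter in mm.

201 mm

ω = 2π·246/60 = 25.76 rad/s, so T = P/ω = 4820×10³ / 25.76 = 187100 N·m.
For a solid shaft τ_max = 16T/(πd³), so d = (16T/(π τ_allow))^(1/3) = (16·187100/(π·1.18×10^8))^(1/3) = 0.2006 m.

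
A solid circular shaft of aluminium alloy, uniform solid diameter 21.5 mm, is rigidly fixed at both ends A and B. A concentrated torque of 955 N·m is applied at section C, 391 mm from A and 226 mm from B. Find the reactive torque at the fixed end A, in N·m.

With uniform GJ and both ends fixed, compatibility θ_AC = θ_CB gives T_A·a = T_B·b, together with T_A + T_B = T₀.
T_A = T₀·b/(a+b) = 955.0·226/617.0 = 349.8 N·m; T_B = 605.2 N·m.

350 N·m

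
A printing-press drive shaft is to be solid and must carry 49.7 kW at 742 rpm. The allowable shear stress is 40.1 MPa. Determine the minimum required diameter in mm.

43.3 mm

ω = 2π·742/60 = 77.70 rad/s, so T = P/ω = 49.7×10³ / 77.70 = 639.6 N·m.
For a solid shaft τ_max = 16T/(πd³), so d = (16T/(π τ_allow))^(1/3) = (16·639.6/(π·4.01×10^7))^(1/3) = 0.04331 m.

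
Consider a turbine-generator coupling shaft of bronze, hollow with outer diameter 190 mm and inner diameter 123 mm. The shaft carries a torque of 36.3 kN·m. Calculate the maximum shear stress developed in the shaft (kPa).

J = π(d_o⁴ − d_i⁴)/32 = π(0.190⁴ − 0.123⁴)/32 = 1.055×10^-4 m⁴.
τ_max = T·r/J = 36300 × 0.0950 / 1.055×10^-4 = 3.270×10^7 Pa.

32700 kPa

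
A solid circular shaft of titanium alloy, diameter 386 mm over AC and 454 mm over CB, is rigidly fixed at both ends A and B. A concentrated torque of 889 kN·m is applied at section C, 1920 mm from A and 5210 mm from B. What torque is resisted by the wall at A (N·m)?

521000 N·m

Compatibility: T_A·a/J_AC = T_B·b/J_CB with T_A + T_B = T₀.
J_AC = 2.18×10^-3 m⁴, J_CB = 4.17×10^-3 m⁴, so T_A = T₀·(J_AC/a)/((J_AC/a)+(J_CB/b)) = 521300 N·m, T_B = 367700 N·m.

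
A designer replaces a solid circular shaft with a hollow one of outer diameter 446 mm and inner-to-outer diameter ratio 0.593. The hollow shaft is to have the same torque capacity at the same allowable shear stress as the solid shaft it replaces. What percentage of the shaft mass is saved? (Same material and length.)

Equal τ_max and T ⇒ the solid shaft needs d_s³ = d_o³(1−k⁴), so d_s = 446·(1−0.593⁴)^(1/3) = 426.8 mm.
Area ratio A_h/A_s = d_o²(1−k²)/d_s² = (1−k²)/(1−k⁴)^(2/3) = 0.7080.
Mass saving = 1 − 0.7080 = 29.2 %.

29.2 %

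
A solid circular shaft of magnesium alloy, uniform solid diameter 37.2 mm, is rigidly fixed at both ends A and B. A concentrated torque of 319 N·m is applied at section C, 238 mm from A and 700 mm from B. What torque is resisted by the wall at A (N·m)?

With uniform GJ and both ends fixed, compatibility θ_AC = θ_CB gives T_A·a = T_B·b, together with T_A + T_B = T₀.
T_A = T₀·b/(a+b) = 319.0·700/938.0 = 238.1 N·m; T_B = 80.94 N·m.

238 N·m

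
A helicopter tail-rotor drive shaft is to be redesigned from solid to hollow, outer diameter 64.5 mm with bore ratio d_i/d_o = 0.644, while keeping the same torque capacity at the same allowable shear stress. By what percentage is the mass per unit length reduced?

Equal τ_max and T ⇒ the solid shaft needs d_s³ = d_o³(1−k⁴), so d_s = 64.5·(1−0.644⁴)^(1/3) = 60.57 mm.
Area ratio A_h/A_s = d_o²(1−k²)/d_s² = (1−k²)/(1−k⁴)^(2/3) = 0.6637.
Mass saving = 1 − 0.6637 = 33.6 %.

33.6 %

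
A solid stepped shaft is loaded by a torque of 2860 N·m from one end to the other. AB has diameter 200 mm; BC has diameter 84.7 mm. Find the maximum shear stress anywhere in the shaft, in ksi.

Under the same torque, τ_max = 16T/(πd³) is largest where d is smallest — segment BC (d = 84.7 mm).
τ_max = 16·2860/(π·(0.0847)³) = 2.397×10^7 Pa.

3.48 ksi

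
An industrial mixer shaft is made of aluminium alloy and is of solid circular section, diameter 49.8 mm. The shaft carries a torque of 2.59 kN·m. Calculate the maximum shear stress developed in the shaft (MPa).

107 MPa

J = πd⁴/32 = π(0.0498)⁴/32 = 6.038×10^-7 m⁴.
τ_max = T·r/J = 2590 × 0.0249 / 6.038×10^-7 = 1.068×10^8 Pa.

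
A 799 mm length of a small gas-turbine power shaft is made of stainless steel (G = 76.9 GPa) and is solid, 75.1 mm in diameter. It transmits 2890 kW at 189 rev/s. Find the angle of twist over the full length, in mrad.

8.10 mrad

ω = 2π·189 = 1188 rad/s, so T = P/ω = 2890×10³ / 1188 = 2434 N·m.
J = πd⁴/32 = π(0.0751)⁴/32 = 3.123×10^-6 m⁴.
θ = T·L/(G·J) = 2434 × 0.799 / (76.9×10⁹ × 3.123×10^-6) = 8.097×10^-3 rad.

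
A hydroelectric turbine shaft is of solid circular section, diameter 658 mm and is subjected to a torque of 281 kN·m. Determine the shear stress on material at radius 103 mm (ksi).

0.228 ksi

J = πd⁴/32 = π(0.658)⁴/32 = 0.01840 m⁴.
Shear stress varies linearly with radius: τ = T·r/J = 281000 × 0.103 / 0.01840 = 1.573×10^6 Pa.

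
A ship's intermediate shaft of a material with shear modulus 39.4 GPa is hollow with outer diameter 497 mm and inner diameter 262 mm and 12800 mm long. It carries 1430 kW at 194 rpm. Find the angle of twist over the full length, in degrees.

0.237°

ω = 2π·194/60 = 20.32 rad/s, so T = P/ω = 1430×10³ / 20.32 = 70390 N·m.
J = π(d_o⁴ − d_i⁴)/32 = π(0.497⁴ − 0.262⁴)/32 = 5.527×10^-3 m⁴.
θ = T·L/(G·J) = 70390 × 12.8 / (39.4×10⁹ × 5.527×10^-3) = 4.137×10^-3 rad.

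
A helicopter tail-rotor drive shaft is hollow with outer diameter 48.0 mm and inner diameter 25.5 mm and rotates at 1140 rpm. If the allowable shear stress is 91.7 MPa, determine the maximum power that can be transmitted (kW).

J = π(d_o⁴ − d_i⁴)/32 = π(0.0480⁴ − 0.0255⁴)/32 = 4.796×10^-7 m⁴.
T_max = τ_allow·J/r = 9.17×10^7 × 4.796×10^-7 / 0.0240 = 1833 N·m.
ω = 2π·1140/60 = 119.4 rad/s, so P_max = T_max·ω = 2.188×10^5 W.

219 kW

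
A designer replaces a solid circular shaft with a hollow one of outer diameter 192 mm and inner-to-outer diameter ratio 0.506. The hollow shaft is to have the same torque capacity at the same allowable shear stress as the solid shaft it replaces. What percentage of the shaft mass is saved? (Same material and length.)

Equal τ_max and T ⇒ the solid shaft needs d_s³ = d_o³(1−k⁴), so d_s = 192·(1−0.506⁴)^(1/3) = 187.7 mm.
Area ratio A_h/A_s = d_o²(1−k²)/d_s² = (1−k²)/(1−k⁴)^(2/3) = 0.7784.
Mass saving = 1 − 0.7784 = 22.2 %.

22.2 %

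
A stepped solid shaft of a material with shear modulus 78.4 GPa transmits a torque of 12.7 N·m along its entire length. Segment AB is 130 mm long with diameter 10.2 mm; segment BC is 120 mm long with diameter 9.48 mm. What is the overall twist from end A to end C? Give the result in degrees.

J_AB = π(0.0102)⁴/32 = 1.06×10^-9 m⁴; J_BC = π(0.00948)⁴/32 = 7.93×10^-10 m⁴.
θ = (T/G)·Σ L_i/J_i = (12.70/78.4×10⁹)·(0.130/1.06×10^-9 + 0.120/7.93×10^-10) = 0.04433 rad.

2.54°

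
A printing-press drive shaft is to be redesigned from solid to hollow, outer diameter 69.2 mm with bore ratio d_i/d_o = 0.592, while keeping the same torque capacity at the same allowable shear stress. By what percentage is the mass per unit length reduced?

Equal τ_max and T ⇒ the solid shaft needs d_s³ = d_o³(1−k⁴), so d_s = 69.2·(1−0.592⁴)^(1/3) = 66.24 mm.
Area ratio A_h/A_s = d_o²(1−k²)/d_s² = (1−k²)/(1−k⁴)^(2/3) = 0.7088.
Mass saving = 1 − 0.7088 = 29.1 %.

29.1 %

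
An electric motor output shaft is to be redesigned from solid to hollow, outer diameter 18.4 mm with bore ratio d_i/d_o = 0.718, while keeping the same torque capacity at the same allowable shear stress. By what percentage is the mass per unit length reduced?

40.5 %

Equal τ_max and T ⇒ the solid shaft needs d_s³ = d_o³(1−k⁴), so d_s = 18.4·(1−0.718⁴)^(1/3) = 16.60 mm.
Area ratio A_h/A_s = d_o²(1−k²)/d_s² = (1−k²)/(1−k⁴)^(2/3) = 0.5953.
Mass saving = 1 − 0.5953 = 40.5 %.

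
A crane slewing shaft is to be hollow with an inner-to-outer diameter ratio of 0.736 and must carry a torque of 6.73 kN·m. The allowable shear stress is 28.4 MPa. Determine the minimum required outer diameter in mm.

120 mm

For a hollow shaft with d_i/d_o = 0.736: τ_max = 16T/(π d_o³ (1−k⁴)), so d_o = [16T/(π τ_allow (1−k⁴))]^(1/3) = [16·6730/(π·2.84×10^7·0.7066)]^(1/3) = 0.1195 m.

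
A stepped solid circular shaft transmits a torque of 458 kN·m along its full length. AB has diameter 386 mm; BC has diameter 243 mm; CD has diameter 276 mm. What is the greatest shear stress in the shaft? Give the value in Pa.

Under the same torque, τ_max = 16T/(πd³) is largest where d is smallest — segment BC (d = 243 mm).
τ_max = 16·458000/(π·(0.243)³) = 1.626×10^8 Pa.

1.63e8 Pa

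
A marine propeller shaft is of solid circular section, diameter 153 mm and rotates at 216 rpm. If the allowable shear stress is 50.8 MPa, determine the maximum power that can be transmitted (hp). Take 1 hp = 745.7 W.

1080 hp

J = πd⁴/32 = π(0.153)⁴/32 = 5.380×10^-5 m⁴.
T_max = τ_allow·J/r = 5.08×10^7 × 5.380×10^-5 / 0.0765 = 35720 N·m.
ω = 2π·216/60 = 22.62 rad/s, so P_max = T_max·ω = 8.081×10^5 W.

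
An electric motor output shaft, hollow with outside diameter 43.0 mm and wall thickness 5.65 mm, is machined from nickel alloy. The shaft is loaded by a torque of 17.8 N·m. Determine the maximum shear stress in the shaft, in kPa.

J = π(d_o⁴ − d_i⁴)/32 = π(0.0430⁴ − 0.0317⁴)/32 = 2.365×10^-7 m⁴.
τ_max = T·r/J = 17.80 × 0.0215 / 2.365×10^-7 = 1.618×10^6 Pa.

1620 kPa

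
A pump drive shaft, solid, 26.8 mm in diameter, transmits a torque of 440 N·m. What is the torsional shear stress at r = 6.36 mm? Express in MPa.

J = πd⁴/32 = π(0.0268)⁴/32 = 5.065×10^-8 m⁴.
Shear stress varies linearly with radius: τ = T·r/J = 440.0 × 0.00636 / 5.065×10^-8 = 5.525×10^7 Pa.

55.3 MPa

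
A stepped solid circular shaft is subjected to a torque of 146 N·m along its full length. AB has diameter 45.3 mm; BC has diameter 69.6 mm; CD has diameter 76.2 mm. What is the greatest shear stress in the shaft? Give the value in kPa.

Under the same torque, τ_max = 16T/(πd³) is largest where d is smallest — segment AB (d = 45.3 mm).
τ_max = 16·146.0/(π·(0.0453)³) = 7.999×10^6 Pa.

8000 kPa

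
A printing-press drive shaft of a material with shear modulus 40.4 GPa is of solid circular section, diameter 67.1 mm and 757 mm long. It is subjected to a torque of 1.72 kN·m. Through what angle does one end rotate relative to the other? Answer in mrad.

16.2 mrad

J = πd⁴/32 = π(0.0671)⁴/32 = 1.990×10^-6 m⁴.
θ = T·L/(G·J) = 1720 × 0.757 / (40.4×10⁹ × 1.990×10^-6) = 0.01619 rad.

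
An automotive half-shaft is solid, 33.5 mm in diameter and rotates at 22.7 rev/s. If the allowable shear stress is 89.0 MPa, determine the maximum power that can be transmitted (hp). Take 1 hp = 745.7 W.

126 hp

J = πd⁴/32 = π(0.0335)⁴/32 = 1.236×10^-7 m⁴.
T_max = τ_allow·J/r = 8.90×10^7 × 1.236×10^-7 / 0.0168 = 657.0 N·m.
ω = 2π·22.7 = 142.6 rad/s, so P_max = T_max·ω = 9.370×10^4 W.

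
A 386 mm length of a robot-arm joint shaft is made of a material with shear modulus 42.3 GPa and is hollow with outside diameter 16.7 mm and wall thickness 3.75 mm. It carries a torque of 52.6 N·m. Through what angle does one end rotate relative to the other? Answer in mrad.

J = π(d_o⁴ − d_i⁴)/32 = π(0.0167⁴ − 0.00920⁴)/32 = 6.933×10^-9 m⁴.
θ = T·L/(G·J) = 52.60 × 0.386 / (42.3×10⁹ × 6.933×10^-9) = 0.06924 rad.

69.2 mrad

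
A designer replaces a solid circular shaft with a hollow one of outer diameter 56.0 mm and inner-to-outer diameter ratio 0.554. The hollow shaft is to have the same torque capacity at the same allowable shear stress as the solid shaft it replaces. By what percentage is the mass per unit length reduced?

26.0 %

Equal τ_max and T ⇒ the solid shaft needs d_s³ = d_o³(1−k⁴), so d_s = 56.0·(1−0.554⁴)^(1/3) = 54.18 mm.
Area ratio A_h/A_s = d_o²(1−k²)/d_s² = (1−k²)/(1−k⁴)^(2/3) = 0.7403.
Mass saving = 1 − 0.7403 = 26.0 %.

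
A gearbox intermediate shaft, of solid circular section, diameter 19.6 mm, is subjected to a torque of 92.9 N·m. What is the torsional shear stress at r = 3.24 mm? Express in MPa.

J = πd⁴/32 = π(0.0196)⁴/32 = 1.449×10^-8 m⁴.
Shear stress varies linearly with radius: τ = T·r/J = 92.90 × 0.00324 / 1.449×10^-8 = 2.077×10^7 Pa.

20.8 MPa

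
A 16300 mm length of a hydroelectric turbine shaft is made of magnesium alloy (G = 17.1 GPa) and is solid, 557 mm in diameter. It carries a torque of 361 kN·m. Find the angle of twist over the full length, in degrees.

J = πd⁴/32 = π(0.557)⁴/32 = 9.450×10^-3 m⁴.
θ = T·L/(G·J) = 361000 × 16.3 / (17.1×10⁹ × 9.450×10^-3) = 0.03641 rad.

2.09°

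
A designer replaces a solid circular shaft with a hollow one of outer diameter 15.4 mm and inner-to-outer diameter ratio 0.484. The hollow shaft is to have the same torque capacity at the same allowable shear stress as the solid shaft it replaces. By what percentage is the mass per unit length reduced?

20.5 %

Equal τ_max and T ⇒ the solid shaft needs d_s³ = d_o³(1−k⁴), so d_s = 15.4·(1−0.484⁴)^(1/3) = 15.11 mm.
Area ratio A_h/A_s = d_o²(1−k²)/d_s² = (1−k²)/(1−k⁴)^(2/3) = 0.7951.
Mass saving = 1 − 0.7951 = 20.5 %.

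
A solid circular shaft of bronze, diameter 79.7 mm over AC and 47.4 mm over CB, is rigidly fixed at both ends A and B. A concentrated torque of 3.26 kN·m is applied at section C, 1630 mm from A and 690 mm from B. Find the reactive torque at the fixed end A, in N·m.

2520 N·m

Compatibility: T_A·a/J_AC = T_B·b/J_CB with T_A + T_B = T₀.
J_AC = 3.96×10^-6 m⁴, J_CB = 4.96×10^-7 m⁴, so T_A = T₀·(J_AC/a)/((J_AC/a)+(J_CB/b)) = 2516 N·m, T_B = 743.7 N·m.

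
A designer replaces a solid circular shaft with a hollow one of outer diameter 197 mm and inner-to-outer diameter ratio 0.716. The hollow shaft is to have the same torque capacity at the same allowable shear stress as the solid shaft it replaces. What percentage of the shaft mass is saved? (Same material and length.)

40.3 %

Equal τ_max and T ⇒ the solid shaft needs d_s³ = d_o³(1−k⁴), so d_s = 197·(1−0.716⁴)^(1/3) = 178.0 mm.
Area ratio A_h/A_s = d_o²(1−k²)/d_s² = (1−k²)/(1−k⁴)^(2/3) = 0.5972.
Mass saving = 1 − 0.5972 = 40.3 %.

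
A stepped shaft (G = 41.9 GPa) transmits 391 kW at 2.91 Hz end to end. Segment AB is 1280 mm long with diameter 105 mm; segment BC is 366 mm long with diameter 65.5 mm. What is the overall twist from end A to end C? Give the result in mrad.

ω = 2π·2.91 = 18.28 rad/s, so T = P/ω = 391×10³ / 18.28 = 21380 N·m.
J_AB = π(0.105)⁴/32 = 1.19×10^-5 m⁴; J_BC = π(0.0655)⁴/32 = 1.81×10^-6 m⁴.
θ = (T/G)·Σ L_i/J_i = (21380/41.9×10⁹)·(1.28/1.19×10^-5 + 0.366/1.81×10^-6) = 0.1581 rad.

158 mrad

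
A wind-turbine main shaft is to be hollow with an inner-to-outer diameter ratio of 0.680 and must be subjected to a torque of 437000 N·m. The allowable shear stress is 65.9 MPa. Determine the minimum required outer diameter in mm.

350 mm

For a hollow shaft with d_i/d_o = 0.680: τ_max = 16T/(π d_o³ (1−k⁴)), so d_o = [16T/(π τ_allow (1−k⁴))]^(1/3) = [16·437000/(π·6.59×10^7·0.7862)]^(1/3) = 0.3502 m.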